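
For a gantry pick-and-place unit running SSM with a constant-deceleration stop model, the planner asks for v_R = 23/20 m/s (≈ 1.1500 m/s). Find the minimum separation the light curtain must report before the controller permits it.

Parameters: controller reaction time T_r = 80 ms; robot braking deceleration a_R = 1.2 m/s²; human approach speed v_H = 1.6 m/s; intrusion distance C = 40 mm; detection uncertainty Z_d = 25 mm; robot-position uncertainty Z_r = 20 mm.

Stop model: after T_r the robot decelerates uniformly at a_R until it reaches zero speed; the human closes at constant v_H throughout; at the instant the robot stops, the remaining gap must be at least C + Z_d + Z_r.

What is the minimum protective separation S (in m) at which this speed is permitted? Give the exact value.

S_min = 3823/1600 m = 2.3894 m

stop time T_s = (23/20)/(6/5) = 0.9583 s
reaction-phase robot travel = 1.1500·0.0800 = 0.0920 m
robot under decel: 1.1500²/(2·1.2000) = 0.5510 m
human over T_r+T_s: 1.6000·(0.0800+0.9583) = 1.6613 m
residual clearance needed = 0.0400+0.0250+0.0200 = 0.0850 m
S_min ≈ 0.0920+0.5510+1.6613+0.0850  ⇒  S_min = 3823/1600 m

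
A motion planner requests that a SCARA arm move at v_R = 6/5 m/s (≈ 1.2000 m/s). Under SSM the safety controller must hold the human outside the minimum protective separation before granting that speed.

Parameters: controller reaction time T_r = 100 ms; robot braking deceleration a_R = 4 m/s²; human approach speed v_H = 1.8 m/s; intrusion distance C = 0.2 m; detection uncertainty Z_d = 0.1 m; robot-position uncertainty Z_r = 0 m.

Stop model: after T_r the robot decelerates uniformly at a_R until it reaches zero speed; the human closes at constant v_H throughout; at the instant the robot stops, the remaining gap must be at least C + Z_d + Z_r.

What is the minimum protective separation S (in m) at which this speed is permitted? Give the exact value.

S_min = 33/25 m = 1.3200 m

stop time T_s = (6/5)/4 = 0.3000 s
robot covers v_R·T_r = 1.2000·0.1000 = 0.1200 m before braking
robot covers 1.2000·0.3000 − ½·4.0000·0.3000² = 0.1800 m while stopping
human closes 1.8000·0.4000 = 0.7200 m
residual clearance needed = 0.2000+0.1000+0.0000 = 0.3000 m
S_min ≈ 0.1200+0.1800+0.7200+0.3000  ⇒  S_min = 33/25 m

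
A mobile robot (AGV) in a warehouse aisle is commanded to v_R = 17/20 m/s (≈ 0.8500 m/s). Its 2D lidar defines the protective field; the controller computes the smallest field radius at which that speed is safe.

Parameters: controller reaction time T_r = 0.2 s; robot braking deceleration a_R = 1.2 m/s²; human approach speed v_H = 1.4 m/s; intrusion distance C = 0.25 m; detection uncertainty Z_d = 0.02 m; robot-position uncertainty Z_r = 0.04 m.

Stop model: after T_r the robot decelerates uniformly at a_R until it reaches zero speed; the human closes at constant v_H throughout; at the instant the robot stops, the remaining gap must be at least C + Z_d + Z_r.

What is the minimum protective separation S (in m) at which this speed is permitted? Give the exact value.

S_min = 9853/4800 m = 2.0527 m

stop time T_s = (17/20)/(6/5) = 0.7083 s
robot in T_r: 0.8500·0.2000 = 0.1700 m
braking distance = 0.8500²/(2·1.2000) = 0.3010 m
person approaches 1.4000·(0.2000+0.7083) = 1.2717 m
C+Z_d+Z_r = 0.2500+0.0200+0.0400 = 0.3100 m
S_min ≈ 0.1700+0.3010+1.2717+0.3100  ⇒  S_min = 9853/4800 m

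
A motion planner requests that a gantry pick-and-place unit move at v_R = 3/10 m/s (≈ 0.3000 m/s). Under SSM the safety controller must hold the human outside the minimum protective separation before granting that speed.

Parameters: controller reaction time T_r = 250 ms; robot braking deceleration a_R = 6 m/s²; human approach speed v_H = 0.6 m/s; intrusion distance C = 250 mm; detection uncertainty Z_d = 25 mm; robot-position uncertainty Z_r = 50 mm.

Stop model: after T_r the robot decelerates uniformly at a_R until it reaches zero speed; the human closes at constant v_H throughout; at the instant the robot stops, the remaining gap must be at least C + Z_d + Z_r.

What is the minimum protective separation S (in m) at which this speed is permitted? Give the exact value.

T_s = v_R/a_R = (3/10)/6 = 0.0500 s
robot covers v_R·T_r = 0.3000·0.2500 = 0.0750 m before braking
robot under decel: 0.3000²/(2·6.0000) = 0.0075 m
human over T_r+T_s: 0.6000·(0.2500+0.0500) = 0.1800 m
C+Z_d+Z_r = 0.2500+0.0250+0.0500 = 0.3250 m
S_min ≈ 0.0750+0.0075+0.1800+0.3250  ⇒  S_min = 47/80 m

S_min = 47/80 m = 0.5875 m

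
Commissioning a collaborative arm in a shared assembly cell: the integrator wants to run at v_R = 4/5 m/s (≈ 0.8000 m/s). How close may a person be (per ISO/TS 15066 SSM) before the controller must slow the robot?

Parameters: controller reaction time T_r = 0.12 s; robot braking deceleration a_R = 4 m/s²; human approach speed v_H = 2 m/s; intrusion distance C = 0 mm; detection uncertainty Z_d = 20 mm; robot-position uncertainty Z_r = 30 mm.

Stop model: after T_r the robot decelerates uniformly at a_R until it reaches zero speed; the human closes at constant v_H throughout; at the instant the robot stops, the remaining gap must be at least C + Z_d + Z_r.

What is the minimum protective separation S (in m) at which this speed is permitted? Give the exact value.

stop time T_s = (4/5)/4 = 0.2000 s
reaction-phase robot travel = 0.8000·0.1200 = 0.0960 m
robot under decel: 0.8000²/(2·4.0000) = 0.0800 m
person approaches 2.0000·(0.1200+0.2000) = 0.6400 m
margins: 0.0000+0.0200+0.0300 = 0.0500 m
S_min ≈ 0.0960+0.0800+0.6400+0.0500  ⇒  S_min = 433/500 m

S_min = 433/500 m = 0.8660 m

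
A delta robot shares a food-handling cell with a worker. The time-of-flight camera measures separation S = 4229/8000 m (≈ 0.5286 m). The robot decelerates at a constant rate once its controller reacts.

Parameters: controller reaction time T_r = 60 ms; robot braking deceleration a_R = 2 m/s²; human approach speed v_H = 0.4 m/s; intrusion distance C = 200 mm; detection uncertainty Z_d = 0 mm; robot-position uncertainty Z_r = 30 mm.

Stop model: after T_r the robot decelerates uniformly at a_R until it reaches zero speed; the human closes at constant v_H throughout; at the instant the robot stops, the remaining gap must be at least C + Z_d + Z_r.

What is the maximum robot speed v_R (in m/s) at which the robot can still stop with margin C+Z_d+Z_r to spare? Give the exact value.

collect terms ⇒ (1/4)·v_R² + (13/50)·v_R + (-2197/8000) = 0
  disc = (13/50)² − 4·(1/4)·(-2197/8000) = 13689/40000 ; √disc = 117/200
  v_R = (−(13/50) + 117/200) / (2·(1/4)) = 13/20 m/s
check:
braking lasts T_s = (13/20)/2 = 0.3250 s
reaction-phase robot travel = 0.6500·0.0600 = 0.0390 m
robot covers 0.6500·0.3250 − ½·2.0000·0.3250² = 0.1056 m while stopping
human closes 0.4000·0.3850 = 0.1540 m
C+Z_d+Z_r = 0.2000+0.0000+0.0300 = 0.2300 m
sum ≈ 0.0390+0.1056+0.1540+0.2300 ≈ 0.5286 m = S ✓

v_R_max = 13/20 m/s = 0.6500 m/s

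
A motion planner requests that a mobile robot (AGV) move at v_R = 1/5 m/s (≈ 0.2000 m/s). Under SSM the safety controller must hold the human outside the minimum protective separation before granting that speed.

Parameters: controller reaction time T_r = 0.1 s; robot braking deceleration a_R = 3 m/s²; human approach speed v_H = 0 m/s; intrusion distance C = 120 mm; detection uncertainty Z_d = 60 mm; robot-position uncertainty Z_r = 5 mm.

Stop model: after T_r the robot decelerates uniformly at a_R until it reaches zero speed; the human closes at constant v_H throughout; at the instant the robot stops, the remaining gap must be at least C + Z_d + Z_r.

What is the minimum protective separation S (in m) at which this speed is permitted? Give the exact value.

S_min = 127/600 m = 0.2117 m

stop time T_s = (1/5)/3 = 0.0667 s
robot covers v_R·T_r = 0.2000·0.1000 = 0.0200 m before braking
robot covers 0.2000·0.0667 − ½·3.0000·0.0667² = 0.0067 m while stopping
person approaches 0.0000·(0.1000+0.0667) = 0.0000 m
residual clearance needed = 0.1200+0.0600+0.0050 = 0.1850 m
S_min ≈ 0.0200+0.0067+0.0000+0.1850  ⇒  S_min = 127/600 m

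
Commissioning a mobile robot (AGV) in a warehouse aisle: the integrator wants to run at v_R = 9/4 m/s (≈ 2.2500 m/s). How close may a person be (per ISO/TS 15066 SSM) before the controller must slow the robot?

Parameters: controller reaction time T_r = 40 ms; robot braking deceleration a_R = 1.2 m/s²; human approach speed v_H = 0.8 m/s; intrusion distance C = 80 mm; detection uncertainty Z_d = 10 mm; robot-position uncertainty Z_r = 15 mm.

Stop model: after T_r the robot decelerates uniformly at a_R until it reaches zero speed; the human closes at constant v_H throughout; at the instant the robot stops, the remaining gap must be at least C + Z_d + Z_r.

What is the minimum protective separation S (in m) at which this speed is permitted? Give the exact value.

T_s = v_R/a_R = (9/4)/(6/5) = 1.8750 s
reaction-phase robot travel = 2.2500·0.0400 = 0.0900 m
robot covers 2.2500·1.8750 − ½·1.2000·1.8750² = 2.1094 m while stopping
person approaches 0.8000·(0.0400+1.8750) = 1.5320 m
margins: 0.0800+0.0100+0.0150 = 0.1050 m
S_min ≈ 0.0900+2.1094+1.5320+0.1050  ⇒  S_min = 30691/8000 m

S_min = 30691/8000 m = 3.8364 m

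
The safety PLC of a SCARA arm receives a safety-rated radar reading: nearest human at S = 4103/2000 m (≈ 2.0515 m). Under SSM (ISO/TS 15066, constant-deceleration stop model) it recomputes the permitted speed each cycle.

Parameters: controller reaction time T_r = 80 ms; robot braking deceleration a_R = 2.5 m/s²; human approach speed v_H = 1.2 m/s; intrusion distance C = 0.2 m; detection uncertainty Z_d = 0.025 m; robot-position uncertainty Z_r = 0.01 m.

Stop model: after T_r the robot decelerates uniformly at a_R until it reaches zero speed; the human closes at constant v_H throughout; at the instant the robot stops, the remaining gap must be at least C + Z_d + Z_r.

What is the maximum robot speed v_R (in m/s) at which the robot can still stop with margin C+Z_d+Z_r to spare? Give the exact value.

quadratic (1/5)·v² + (14/25)·v + (-3441/2000) = 0
  disc = (14/25)² − 4·(1/5)·(-3441/2000) = 169/100 ; √disc = 13/10
  v_R = (−(14/25) + 13/10) / (2·(1/5)) = 37/20 m/s
check:
stop time T_s = (37/20)/(5/2) = 0.7400 s
robot covers v_R·T_r = 1.8500·0.0800 = 0.1480 m before braking
robot under decel: 1.8500²/(2·2.5000) = 0.6845 m
human over T_r+T_s: 1.2000·(0.0800+0.7400) = 0.9840 m
margins: 0.2000+0.0250+0.0100 = 0.2350 m
sum ≈ 0.1480+0.6845+0.9840+0.2350 ≈ 2.0515 m = S ✓

v_R_max = 37/20 m/s = 1.8500 m/s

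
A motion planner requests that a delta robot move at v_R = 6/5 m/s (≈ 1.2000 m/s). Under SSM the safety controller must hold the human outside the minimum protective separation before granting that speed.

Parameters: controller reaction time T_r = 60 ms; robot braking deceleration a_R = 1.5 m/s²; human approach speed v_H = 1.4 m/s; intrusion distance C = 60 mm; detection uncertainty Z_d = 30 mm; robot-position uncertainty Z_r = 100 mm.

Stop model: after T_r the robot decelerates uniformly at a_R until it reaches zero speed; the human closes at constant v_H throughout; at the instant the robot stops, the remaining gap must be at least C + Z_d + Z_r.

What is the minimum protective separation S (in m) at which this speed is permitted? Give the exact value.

S_min = 973/500 m = 1.9460 m

braking lasts T_s = (6/5)/(3/2) = 0.8000 s
robot covers v_R·T_r = 1.2000·0.0600 = 0.0720 m before braking
braking distance = 1.2000²/(2·1.5000) = 0.4800 m
person approaches 1.4000·(0.0600+0.8000) = 1.2040 m
C+Z_d+Z_r = 0.0600+0.0300+0.1000 = 0.1900 m
S_min ≈ 0.0720+0.4800+1.2040+0.1900  ⇒  S_min = 973/500 m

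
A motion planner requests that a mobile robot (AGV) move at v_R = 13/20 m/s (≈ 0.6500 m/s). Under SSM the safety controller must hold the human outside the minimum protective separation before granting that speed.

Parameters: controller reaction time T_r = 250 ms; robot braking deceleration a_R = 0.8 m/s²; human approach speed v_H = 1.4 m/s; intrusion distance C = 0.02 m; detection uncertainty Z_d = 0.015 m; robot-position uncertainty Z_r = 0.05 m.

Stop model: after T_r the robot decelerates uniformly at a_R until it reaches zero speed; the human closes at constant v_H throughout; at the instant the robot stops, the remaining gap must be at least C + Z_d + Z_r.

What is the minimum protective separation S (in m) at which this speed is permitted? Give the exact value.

S_min = 6397/3200 m = 1.9991 m

T_s = v_R/a_R = (13/20)/(4/5) = 0.8125 s
reaction-phase robot travel = 0.6500·0.2500 = 0.1625 m
robot covers 0.6500·0.8125 − ½·0.8000·0.8125² = 0.2641 m while stopping
human closes 1.4000·1.0625 = 1.4875 m
residual clearance needed = 0.0200+0.0150+0.0500 = 0.0850 m
S_min ≈ 0.1625+0.2641+1.4875+0.0850  ⇒  S_min = 6397/3200 m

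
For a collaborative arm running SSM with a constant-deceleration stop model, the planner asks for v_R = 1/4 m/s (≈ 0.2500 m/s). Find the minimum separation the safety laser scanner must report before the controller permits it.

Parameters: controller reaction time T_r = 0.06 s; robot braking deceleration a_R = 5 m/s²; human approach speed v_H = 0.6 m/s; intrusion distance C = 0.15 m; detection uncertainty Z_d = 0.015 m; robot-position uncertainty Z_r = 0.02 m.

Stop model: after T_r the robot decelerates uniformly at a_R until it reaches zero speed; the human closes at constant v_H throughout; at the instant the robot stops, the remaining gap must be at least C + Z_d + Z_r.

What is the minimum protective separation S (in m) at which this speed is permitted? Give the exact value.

S_min = 1089/4000 m = 0.2722 m

stop time T_s = (1/4)/5 = 0.0500 s
reaction-phase robot travel = 0.2500·0.0600 = 0.0150 m
robot under decel: 0.2500²/(2·5.0000) = 0.0063 m
human closes 0.6000·0.1100 = 0.0660 m
residual clearance needed = 0.1500+0.0150+0.0200 = 0.1850 m
S_min ≈ 0.0150+0.0063+0.0660+0.1850  ⇒  S_min = 1089/4000 m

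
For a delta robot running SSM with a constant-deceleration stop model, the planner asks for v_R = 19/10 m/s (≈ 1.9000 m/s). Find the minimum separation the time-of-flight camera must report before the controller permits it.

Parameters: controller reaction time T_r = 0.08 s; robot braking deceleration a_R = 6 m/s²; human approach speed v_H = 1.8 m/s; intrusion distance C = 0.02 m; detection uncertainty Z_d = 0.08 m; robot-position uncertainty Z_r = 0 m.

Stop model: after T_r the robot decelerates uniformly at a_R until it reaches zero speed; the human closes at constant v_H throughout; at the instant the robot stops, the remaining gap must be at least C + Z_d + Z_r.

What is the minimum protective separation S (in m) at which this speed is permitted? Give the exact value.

stop time T_s = (19/10)/6 = 0.3167 s
robot covers v_R·T_r = 1.9000·0.0800 = 0.1520 m before braking
robot under decel: 1.9000²/(2·6.0000) = 0.3008 m
human over T_r+T_s: 1.8000·(0.0800+0.3167) = 0.7140 m
C+Z_d+Z_r = 0.0200+0.0800+0.0000 = 0.1000 m
S_min ≈ 0.1520+0.3008+0.7140+0.1000  ⇒  S_min = 7601/6000 m

S_min = 7601/6000 m = 1.2668 m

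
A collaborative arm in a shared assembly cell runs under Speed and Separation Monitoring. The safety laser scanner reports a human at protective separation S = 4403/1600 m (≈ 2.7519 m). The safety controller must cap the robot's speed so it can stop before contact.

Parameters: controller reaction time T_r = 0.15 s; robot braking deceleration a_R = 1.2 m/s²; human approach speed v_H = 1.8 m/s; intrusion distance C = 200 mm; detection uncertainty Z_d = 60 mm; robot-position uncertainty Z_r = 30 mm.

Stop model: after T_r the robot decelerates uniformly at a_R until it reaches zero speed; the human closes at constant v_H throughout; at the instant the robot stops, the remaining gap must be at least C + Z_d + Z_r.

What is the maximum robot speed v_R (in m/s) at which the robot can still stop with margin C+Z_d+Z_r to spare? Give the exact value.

collect terms ⇒ (5/12)·v_R² + (33/20)·v_R + (-3507/1600) = 0
  disc = (33/20)² − 4·(5/12)·(-3507/1600) = 10201/1600 ; √disc = 101/40
  v_R = (−(33/20) + 101/40) / (2·(5/12)) = 21/20 m/s
check:
stop time T_s = (21/20)/(6/5) = 0.8750 s
robot covers v_R·T_r = 1.0500·0.1500 = 0.1575 m before braking
braking distance = 1.0500²/(2·1.2000) = 0.4594 m
human closes 1.8000·1.0250 = 1.8450 m
margins: 0.2000+0.0600+0.0300 = 0.2900 m
sum ≈ 0.1575+0.4594+1.8450+0.2900 ≈ 2.7519 m = S ✓

v_R_max = 21/20 m/s = 1.0500 m/s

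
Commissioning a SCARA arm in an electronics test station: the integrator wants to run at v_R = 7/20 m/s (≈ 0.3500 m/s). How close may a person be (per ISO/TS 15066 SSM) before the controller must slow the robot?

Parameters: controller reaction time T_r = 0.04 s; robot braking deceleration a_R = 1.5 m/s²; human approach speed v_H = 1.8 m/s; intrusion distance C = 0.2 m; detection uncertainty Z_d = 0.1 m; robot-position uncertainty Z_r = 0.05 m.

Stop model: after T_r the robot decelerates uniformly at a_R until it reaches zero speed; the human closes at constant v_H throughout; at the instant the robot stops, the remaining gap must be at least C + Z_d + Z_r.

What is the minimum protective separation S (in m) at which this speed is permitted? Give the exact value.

S_min = 5381/6000 m = 0.8968 m

braking lasts T_s = (7/20)/(3/2) = 0.2333 s
reaction-phase robot travel = 0.3500·0.0400 = 0.0140 m
braking distance = 0.3500²/(2·1.5000) = 0.0408 m
human closes 1.8000·0.2733 = 0.4920 m
margins: 0.2000+0.1000+0.0500 = 0.3500 m
S_min ≈ 0.0140+0.0408+0.4920+0.3500  ⇒  S_min = 5381/6000 m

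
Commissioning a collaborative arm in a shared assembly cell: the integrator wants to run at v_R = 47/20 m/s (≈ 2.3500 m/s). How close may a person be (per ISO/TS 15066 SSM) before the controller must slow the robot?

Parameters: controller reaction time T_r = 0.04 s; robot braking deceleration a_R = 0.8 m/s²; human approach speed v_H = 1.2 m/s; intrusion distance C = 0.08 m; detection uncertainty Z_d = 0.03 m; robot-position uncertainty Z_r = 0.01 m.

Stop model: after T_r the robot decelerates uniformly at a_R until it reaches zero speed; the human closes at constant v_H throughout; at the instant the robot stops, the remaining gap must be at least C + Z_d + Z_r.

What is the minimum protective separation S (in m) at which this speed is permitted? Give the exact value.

S_min = 115817/16000 m = 7.2386 m

stop time T_s = (47/20)/(4/5) = 2.9375 s
robot in T_r: 2.3500·0.0400 = 0.0940 m
robot under decel: 2.3500²/(2·0.8000) = 3.4516 m
human over T_r+T_s: 1.2000·(0.0400+2.9375) = 3.5730 m
C+Z_d+Z_r = 0.0800+0.0300+0.0100 = 0.1200 m
S_min ≈ 0.0940+3.4516+3.5730+0.1200  ⇒  S_min = 115817/16000 m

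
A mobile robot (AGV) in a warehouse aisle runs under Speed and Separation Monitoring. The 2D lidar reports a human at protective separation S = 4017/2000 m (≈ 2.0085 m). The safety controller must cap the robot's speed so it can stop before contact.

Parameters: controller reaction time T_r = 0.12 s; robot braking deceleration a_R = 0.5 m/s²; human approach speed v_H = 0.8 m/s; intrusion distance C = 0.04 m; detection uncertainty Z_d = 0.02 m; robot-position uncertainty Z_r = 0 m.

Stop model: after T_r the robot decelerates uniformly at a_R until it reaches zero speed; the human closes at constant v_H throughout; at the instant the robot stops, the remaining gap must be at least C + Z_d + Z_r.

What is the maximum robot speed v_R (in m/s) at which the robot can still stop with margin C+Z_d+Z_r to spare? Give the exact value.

v_R_max = 3/4 m/s = 0.7500 m/s

collect terms ⇒ (1)·v_R² + (43/25)·v_R + (-741/400) = 0
  disc = (43/25)² − 4·(1)·(-741/400) = 25921/2500 ; √disc = 161/50
  v_R = (−(43/25) + 161/50) / (2·(1)) = 3/4 m/s
check:
braking lasts T_s = (3/4)/(1/2) = 1.5000 s
robot covers v_R·T_r = 0.7500·0.1200 = 0.0900 m before braking
braking distance = 0.7500²/(2·0.5000) = 0.5625 m
person approaches 0.8000·(0.1200+1.5000) = 1.2960 m
C+Z_d+Z_r = 0.0400+0.0200+0.0000 = 0.0600 m
sum ≈ 0.0900+0.5625+1.2960+0.0600 ≈ 2.0085 m = S ✓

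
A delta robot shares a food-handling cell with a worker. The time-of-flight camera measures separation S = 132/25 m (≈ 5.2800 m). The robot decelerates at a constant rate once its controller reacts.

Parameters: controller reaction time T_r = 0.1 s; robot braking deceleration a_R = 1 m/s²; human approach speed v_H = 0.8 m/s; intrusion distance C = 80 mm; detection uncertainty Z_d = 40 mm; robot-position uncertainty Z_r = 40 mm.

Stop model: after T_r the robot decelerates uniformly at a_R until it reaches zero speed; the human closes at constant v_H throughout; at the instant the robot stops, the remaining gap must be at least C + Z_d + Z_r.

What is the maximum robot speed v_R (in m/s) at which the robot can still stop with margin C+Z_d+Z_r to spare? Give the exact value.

v_R_max = 12/5 m/s = 2.4000 m/s

quadratic (1/2)·v² + (9/10)·v + (-126/25) = 0
  disc = (9/10)² − 4·(1/2)·(-126/25) = 1089/100 ; √disc = 33/10
  v_R = (−(9/10) + 33/10) / (2·(1/2)) = 12/5 m/s
check:
braking lasts T_s = (12/5)/1 = 2.4000 s
robot in T_r: 2.4000·0.1000 = 0.2400 m
braking distance = 2.4000²/(2·1.0000) = 2.8800 m
human over T_r+T_s: 0.8000·(0.1000+2.4000) = 2.0000 m
residual clearance needed = 0.0800+0.0400+0.0400 = 0.1600 m
sum ≈ 0.2400+2.8800+2.0000+0.1600 ≈ 5.2800 m = S ✓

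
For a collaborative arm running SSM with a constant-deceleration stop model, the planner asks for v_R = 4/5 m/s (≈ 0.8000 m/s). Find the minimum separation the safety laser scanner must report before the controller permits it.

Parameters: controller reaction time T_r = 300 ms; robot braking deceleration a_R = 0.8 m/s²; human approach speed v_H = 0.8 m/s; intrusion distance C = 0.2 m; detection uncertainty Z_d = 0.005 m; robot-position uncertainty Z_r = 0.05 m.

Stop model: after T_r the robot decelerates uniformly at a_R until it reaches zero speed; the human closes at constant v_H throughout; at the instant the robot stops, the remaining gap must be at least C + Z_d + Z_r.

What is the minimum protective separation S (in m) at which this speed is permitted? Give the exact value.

T_s = v_R/a_R = (4/5)/(4/5) = 1.0000 s
robot in T_r: 0.8000·0.3000 = 0.2400 m
robot covers 0.8000·1.0000 − ½·0.8000·1.0000² = 0.4000 m while stopping
human closes 0.8000·1.3000 = 1.0400 m
residual clearance needed = 0.2000+0.0050+0.0500 = 0.2550 m
S_min ≈ 0.2400+0.4000+1.0400+0.2550  ⇒  S_min = 387/200 m

S_min = 387/200 m = 1.9350 m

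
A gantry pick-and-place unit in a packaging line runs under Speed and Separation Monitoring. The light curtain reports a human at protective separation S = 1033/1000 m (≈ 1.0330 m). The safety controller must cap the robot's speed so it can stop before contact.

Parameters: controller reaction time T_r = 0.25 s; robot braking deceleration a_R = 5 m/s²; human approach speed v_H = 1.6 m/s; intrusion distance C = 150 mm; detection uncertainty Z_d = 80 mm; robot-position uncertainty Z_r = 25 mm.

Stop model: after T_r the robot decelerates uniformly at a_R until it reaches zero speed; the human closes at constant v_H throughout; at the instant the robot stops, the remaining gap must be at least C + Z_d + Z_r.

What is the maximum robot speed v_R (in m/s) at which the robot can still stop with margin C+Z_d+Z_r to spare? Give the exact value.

at the boundary: (1/10)·v² + (57/100)·v + (-189/500) = 0
  disc = (57/100)² − 4·(1/10)·(-189/500) = 4761/10000 ; √disc = 69/100
  v_R = (−(57/100) + 69/100) / (2·(1/10)) = 3/5 m/s
check:
T_s = v_R/a_R = (3/5)/5 = 0.1200 s
robot covers v_R·T_r = 0.6000·0.2500 = 0.1500 m before braking
robot covers 0.6000·0.1200 − ½·5.0000·0.1200² = 0.0360 m while stopping
person approaches 1.6000·(0.2500+0.1200) = 0.5920 m
margins: 0.1500+0.0800+0.0250 = 0.2550 m
sum ≈ 0.1500+0.0360+0.5920+0.2550 ≈ 1.0330 m = S ✓

v_R_max = 3/5 m/s = 0.6000 m/s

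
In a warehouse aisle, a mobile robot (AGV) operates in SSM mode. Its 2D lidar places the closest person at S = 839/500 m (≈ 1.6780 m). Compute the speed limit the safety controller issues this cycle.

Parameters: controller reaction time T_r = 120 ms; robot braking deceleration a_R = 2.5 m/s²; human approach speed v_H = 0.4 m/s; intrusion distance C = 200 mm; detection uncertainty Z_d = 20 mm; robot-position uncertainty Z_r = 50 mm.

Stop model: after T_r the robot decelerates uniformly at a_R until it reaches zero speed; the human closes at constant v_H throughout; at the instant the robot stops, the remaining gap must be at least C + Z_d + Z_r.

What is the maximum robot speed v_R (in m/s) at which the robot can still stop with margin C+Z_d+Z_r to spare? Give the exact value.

quadratic (1/5)·v² + (7/25)·v + (-34/25) = 0
  disc = (7/25)² − 4·(1/5)·(-34/25) = 729/625 ; √disc = 27/25
  v_R = (−(7/25) + 27/25) / (2·(1/5)) = 2 m/s
check:
T_s = v_R/a_R = 2/(5/2) = 0.8000 s
reaction-phase robot travel = 2.0000·0.1200 = 0.2400 m
braking distance = 2.0000²/(2·2.5000) = 0.8000 m
human over T_r+T_s: 0.4000·(0.1200+0.8000) = 0.3680 m
residual clearance needed = 0.2000+0.0200+0.0500 = 0.2700 m
sum ≈ 0.2400+0.8000+0.3680+0.2700 ≈ 1.6780 m = S ✓

v_R_max = 2 m/s = 2.0000 m/s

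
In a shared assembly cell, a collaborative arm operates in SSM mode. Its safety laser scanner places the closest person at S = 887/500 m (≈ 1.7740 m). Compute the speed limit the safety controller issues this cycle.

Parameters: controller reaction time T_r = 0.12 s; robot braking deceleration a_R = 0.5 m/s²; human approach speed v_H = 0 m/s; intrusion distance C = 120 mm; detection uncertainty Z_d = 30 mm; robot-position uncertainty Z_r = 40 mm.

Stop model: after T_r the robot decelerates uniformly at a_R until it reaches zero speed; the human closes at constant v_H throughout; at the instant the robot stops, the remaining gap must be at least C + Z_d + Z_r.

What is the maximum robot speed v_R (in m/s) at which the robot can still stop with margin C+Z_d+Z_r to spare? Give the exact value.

v_R_max = 6/5 m/s = 1.2000 m/s

quadratic (1)·v² + (3/25)·v + (-198/125) = 0
  disc = (3/25)² − 4·(1)·(-198/125) = 3969/625 ; √disc = 63/25
  v_R = (−(3/25) + 63/25) / (2·(1)) = 6/5 m/s
check:
stop time T_s = (6/5)/(1/2) = 2.4000 s
robot in T_r: 1.2000·0.1200 = 0.1440 m
braking distance = 1.2000²/(2·0.5000) = 1.4400 m
person approaches 0.0000·(0.1200+2.4000) = 0.0000 m
margins: 0.1200+0.0300+0.0400 = 0.1900 m
sum ≈ 0.1440+1.4400+0.0000+0.1900 ≈ 1.7740 m = S ✓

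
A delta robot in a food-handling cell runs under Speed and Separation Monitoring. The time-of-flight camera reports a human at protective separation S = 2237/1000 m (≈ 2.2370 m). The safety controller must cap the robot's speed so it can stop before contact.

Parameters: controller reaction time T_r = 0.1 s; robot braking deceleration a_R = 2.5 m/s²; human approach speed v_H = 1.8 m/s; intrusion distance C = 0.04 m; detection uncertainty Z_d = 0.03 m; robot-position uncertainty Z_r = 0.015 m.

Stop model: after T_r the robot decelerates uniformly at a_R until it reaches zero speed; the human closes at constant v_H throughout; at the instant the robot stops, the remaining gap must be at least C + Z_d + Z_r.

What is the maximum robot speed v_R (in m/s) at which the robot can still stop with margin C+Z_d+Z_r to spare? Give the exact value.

v_R_max = 17/10 m/s = 1.7000 m/s

collect terms ⇒ (1/5)·v_R² + (41/50)·v_R + (-493/250) = 0
  disc = (41/50)² − 4·(1/5)·(-493/250) = 9/4 ; √disc = 3/2
  v_R = (−(41/50) + 3/2) / (2·(1/5)) = 17/10 m/s
check:
stop time T_s = (17/10)/(5/2) = 0.6800 s
robot in T_r: 1.7000·0.1000 = 0.1700 m
braking distance = 1.7000²/(2·2.5000) = 0.5780 m
human closes 1.8000·0.7800 = 1.4040 m
residual clearance needed = 0.0400+0.0300+0.0150 = 0.0850 m
sum ≈ 0.1700+0.5780+1.4040+0.0850 ≈ 2.2370 m = S ✓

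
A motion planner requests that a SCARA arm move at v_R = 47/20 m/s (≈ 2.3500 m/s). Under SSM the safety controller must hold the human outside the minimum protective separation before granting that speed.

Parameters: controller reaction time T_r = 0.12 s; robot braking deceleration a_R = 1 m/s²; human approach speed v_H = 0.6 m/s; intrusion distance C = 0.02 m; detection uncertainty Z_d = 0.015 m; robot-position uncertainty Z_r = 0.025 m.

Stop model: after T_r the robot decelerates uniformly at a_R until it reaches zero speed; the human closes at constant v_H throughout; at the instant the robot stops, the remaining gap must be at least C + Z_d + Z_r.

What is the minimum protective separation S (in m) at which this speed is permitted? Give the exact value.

S_min = 18341/4000 m = 4.5853 m

stop time T_s = (47/20)/1 = 2.3500 s
robot covers v_R·T_r = 2.3500·0.1200 = 0.2820 m before braking
robot under decel: 2.3500²/(2·1.0000) = 2.7612 m
person approaches 0.6000·(0.1200+2.3500) = 1.4820 m
residual clearance needed = 0.0200+0.0150+0.0250 = 0.0600 m
S_min ≈ 0.2820+2.7612+1.4820+0.0600  ⇒  S_min = 18341/4000 m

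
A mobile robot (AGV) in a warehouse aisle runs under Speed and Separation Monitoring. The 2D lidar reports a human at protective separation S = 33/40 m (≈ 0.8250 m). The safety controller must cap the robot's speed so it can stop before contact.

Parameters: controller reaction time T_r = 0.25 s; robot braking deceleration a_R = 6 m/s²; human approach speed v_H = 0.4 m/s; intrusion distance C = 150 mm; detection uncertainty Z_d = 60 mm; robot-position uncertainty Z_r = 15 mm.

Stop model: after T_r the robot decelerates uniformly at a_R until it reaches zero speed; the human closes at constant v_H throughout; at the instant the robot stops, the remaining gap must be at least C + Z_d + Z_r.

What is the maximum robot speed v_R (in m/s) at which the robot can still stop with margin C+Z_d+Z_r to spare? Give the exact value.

v_R_max = 6/5 m/s = 1.2000 m/s

quadratic (1/12)·v² + (19/60)·v + (-1/2) = 0
  disc = (19/60)² − 4·(1/12)·(-1/2) = 961/3600 ; √disc = 31/60
  v_R = (−(19/60) + 31/60) / (2·(1/12)) = 6/5 m/s
check:
stop time T_s = (6/5)/6 = 0.2000 s
robot covers v_R·T_r = 1.2000·0.2500 = 0.3000 m before braking
braking distance = 1.2000²/(2·6.0000) = 0.1200 m
human over T_r+T_s: 0.4000·(0.2500+0.2000) = 0.1800 m
C+Z_d+Z_r = 0.1500+0.0600+0.0150 = 0.2250 m
sum ≈ 0.3000+0.1200+0.1800+0.2250 ≈ 0.8250 m = S ✓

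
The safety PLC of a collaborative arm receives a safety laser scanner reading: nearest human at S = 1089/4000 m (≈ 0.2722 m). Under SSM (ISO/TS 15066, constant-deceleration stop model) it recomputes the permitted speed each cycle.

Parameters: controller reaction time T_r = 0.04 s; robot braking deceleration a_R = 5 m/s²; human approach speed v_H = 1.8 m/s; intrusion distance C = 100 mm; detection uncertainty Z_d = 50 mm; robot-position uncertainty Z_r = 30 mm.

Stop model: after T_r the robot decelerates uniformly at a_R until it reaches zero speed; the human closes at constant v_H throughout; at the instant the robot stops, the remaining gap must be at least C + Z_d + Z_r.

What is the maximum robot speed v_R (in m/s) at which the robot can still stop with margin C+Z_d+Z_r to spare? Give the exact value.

v_R_max = 1/20 m/s = 0.0500 m/s

collect terms ⇒ (1/10)·v_R² + (2/5)·v_R + (-81/4000) = 0
  disc = (2/5)² − 4·(1/10)·(-81/4000) = 1681/10000 ; √disc = 41/100
  v_R = (−(2/5) + 41/100) / (2·(1/10)) = 1/20 m/s
check:
braking lasts T_s = (1/20)/5 = 0.0100 s
reaction-phase robot travel = 0.0500·0.0400 = 0.0020 m
robot covers 0.0500·0.0100 − ½·5.0000·0.0100² = 0.0003 m while stopping
human over T_r+T_s: 1.8000·(0.0400+0.0100) = 0.0900 m
C+Z_d+Z_r = 0.1000+0.0500+0.0300 = 0.1800 m
sum ≈ 0.0020+0.0003+0.0900+0.1800 ≈ 0.2722 m = S ✓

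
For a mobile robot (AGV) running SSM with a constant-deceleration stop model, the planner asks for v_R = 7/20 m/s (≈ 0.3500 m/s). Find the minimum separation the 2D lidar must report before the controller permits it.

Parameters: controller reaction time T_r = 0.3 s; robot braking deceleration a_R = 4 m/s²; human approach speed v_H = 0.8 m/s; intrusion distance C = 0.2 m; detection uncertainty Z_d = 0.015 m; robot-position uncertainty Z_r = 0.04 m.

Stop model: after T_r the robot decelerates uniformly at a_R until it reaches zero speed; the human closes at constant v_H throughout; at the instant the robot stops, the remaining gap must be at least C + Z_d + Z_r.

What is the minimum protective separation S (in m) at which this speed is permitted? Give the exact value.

S_min = 2193/3200 m = 0.6853 m

stop time T_s = (7/20)/4 = 0.0875 s
reaction-phase robot travel = 0.3500·0.3000 = 0.1050 m
robot under decel: 0.3500²/(2·4.0000) = 0.0153 m
human over T_r+T_s: 0.8000·(0.3000+0.0875) = 0.3100 m
C+Z_d+Z_r = 0.2000+0.0150+0.0400 = 0.2550 m
S_min ≈ 0.1050+0.0153+0.3100+0.2550  ⇒  S_min = 2193/3200 m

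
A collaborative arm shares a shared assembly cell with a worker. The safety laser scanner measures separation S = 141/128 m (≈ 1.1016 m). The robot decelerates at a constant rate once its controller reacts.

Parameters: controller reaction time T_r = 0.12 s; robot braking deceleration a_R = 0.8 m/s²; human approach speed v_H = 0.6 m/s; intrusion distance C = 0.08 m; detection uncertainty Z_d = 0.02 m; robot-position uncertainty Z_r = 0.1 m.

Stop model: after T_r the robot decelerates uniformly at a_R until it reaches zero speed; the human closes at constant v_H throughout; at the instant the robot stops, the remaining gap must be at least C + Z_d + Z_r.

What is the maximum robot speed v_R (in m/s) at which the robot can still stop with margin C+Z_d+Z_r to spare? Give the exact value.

collect terms ⇒ (5/8)·v_R² + (87/100)·v_R + (-13273/16000) = 0
  disc = (87/100)² − 4·(5/8)·(-13273/16000) = 452929/160000 ; √disc = 673/400
  v_R = (−(87/100) + 673/400) / (2·(5/8)) = 13/20 m/s
check:
braking lasts T_s = (13/20)/(4/5) = 0.8125 s
reaction-phase robot travel = 0.6500·0.1200 = 0.0780 m
robot covers 0.6500·0.8125 − ½·0.8000·0.8125² = 0.2641 m while stopping
person approaches 0.6000·(0.1200+0.8125) = 0.5595 m
C+Z_d+Z_r = 0.0800+0.0200+0.1000 = 0.2000 m
sum ≈ 0.0780+0.2641+0.5595+0.2000 ≈ 1.1016 m = S ✓

v_R_max = 13/20 m/s = 0.6500 m/s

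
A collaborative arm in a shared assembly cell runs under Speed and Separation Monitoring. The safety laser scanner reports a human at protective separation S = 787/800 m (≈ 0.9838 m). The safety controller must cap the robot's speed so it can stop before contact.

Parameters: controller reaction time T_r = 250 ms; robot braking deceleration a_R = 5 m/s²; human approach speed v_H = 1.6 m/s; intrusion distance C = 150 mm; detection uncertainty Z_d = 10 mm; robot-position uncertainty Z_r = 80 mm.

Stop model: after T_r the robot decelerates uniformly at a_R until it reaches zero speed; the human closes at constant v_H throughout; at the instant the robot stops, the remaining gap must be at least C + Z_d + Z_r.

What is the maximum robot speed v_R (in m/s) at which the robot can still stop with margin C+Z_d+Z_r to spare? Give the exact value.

v_R_max = 11/20 m/s = 0.5500 m/s

collect terms ⇒ (1/10)·v_R² + (57/100)·v_R + (-11/32) = 0
  disc = (57/100)² − 4·(1/10)·(-11/32) = 289/625 ; √disc = 17/25
  v_R = (−(57/100) + 17/25) / (2·(1/10)) = 11/20 m/s
check:
stop time T_s = (11/20)/5 = 0.1100 s
robot covers v_R·T_r = 0.5500·0.2500 = 0.1375 m before braking
braking distance = 0.5500²/(2·5.0000) = 0.0302 m
human over T_r+T_s: 1.6000·(0.2500+0.1100) = 0.5760 m
margins: 0.1500+0.0100+0.0800 = 0.2400 m
sum ≈ 0.1375+0.0302+0.5760+0.2400 ≈ 0.9838 m = S ✓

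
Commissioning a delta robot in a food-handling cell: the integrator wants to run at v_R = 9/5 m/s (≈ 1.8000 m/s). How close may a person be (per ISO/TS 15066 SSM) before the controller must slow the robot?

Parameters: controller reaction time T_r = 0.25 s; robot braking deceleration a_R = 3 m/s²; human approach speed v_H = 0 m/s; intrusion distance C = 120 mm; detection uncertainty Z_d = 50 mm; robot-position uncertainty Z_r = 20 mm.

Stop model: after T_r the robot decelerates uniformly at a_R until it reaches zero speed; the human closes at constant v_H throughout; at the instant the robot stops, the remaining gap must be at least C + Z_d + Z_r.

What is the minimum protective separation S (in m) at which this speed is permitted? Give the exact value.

S_min = 59/50 m = 1.1800 m

stop time T_s = (9/5)/3 = 0.6000 s
robot covers v_R·T_r = 1.8000·0.2500 = 0.4500 m before braking
braking distance = 1.8000²/(2·3.0000) = 0.5400 m
human closes 0.0000·0.8500 = 0.0000 m
residual clearance needed = 0.1200+0.0500+0.0200 = 0.1900 m
S_min ≈ 0.4500+0.5400+0.0000+0.1900  ⇒  S_min = 59/50 m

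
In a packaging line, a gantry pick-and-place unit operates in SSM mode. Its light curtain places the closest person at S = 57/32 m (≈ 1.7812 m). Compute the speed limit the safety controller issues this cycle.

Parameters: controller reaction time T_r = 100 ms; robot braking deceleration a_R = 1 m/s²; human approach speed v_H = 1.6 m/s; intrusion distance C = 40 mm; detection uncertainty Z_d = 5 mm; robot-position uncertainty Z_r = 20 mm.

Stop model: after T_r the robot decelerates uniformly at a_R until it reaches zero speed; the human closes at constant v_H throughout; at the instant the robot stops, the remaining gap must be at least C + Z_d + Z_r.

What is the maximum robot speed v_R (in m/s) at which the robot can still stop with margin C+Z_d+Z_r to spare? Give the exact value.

collect terms ⇒ (1/2)·v_R² + (17/10)·v_R + (-249/160) = 0
  disc = (17/10)² − 4·(1/2)·(-249/160) = 2401/400 ; √disc = 49/20
  v_R = (−(17/10) + 49/20) / (2·(1/2)) = 3/4 m/s
check:
T_s = v_R/a_R = (3/4)/1 = 0.7500 s
robot covers v_R·T_r = 0.7500·0.1000 = 0.0750 m before braking
braking distance = 0.7500²/(2·1.0000) = 0.2812 m
human over T_r+T_s: 1.6000·(0.1000+0.7500) = 1.3600 m
margins: 0.0400+0.0050+0.0200 = 0.0650 m
sum ≈ 0.0750+0.2812+1.3600+0.0650 ≈ 1.7812 m = S ✓

v_R_max = 3/4 m/s = 0.7500 m/s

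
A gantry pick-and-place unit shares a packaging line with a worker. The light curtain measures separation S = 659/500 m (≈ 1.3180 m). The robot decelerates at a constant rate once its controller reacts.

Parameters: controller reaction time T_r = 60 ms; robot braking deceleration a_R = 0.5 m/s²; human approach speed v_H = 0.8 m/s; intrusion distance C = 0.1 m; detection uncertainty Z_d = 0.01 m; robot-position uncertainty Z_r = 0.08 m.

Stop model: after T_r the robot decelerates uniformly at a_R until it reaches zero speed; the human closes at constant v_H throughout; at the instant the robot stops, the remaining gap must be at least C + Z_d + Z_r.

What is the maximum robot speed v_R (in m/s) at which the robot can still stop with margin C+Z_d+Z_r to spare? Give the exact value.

at the boundary: (1)·v² + (83/50)·v + (-27/25) = 0
  disc = (83/50)² − 4·(1)·(-27/25) = 17689/2500 ; √disc = 133/50
  v_R = (−(83/50) + 133/50) / (2·(1)) = 1/2 m/s
check:
braking lasts T_s = (1/2)/(1/2) = 1.0000 s
reaction-phase robot travel = 0.5000·0.0600 = 0.0300 m
robot covers 0.5000·1.0000 − ½·0.5000·1.0000² = 0.2500 m while stopping
human over T_r+T_s: 0.8000·(0.0600+1.0000) = 0.8480 m
residual clearance needed = 0.1000+0.0100+0.0800 = 0.1900 m
sum ≈ 0.0300+0.2500+0.8480+0.1900 ≈ 1.3180 m = S ✓

v_R_max = 1/2 m/s = 0.5000 m/s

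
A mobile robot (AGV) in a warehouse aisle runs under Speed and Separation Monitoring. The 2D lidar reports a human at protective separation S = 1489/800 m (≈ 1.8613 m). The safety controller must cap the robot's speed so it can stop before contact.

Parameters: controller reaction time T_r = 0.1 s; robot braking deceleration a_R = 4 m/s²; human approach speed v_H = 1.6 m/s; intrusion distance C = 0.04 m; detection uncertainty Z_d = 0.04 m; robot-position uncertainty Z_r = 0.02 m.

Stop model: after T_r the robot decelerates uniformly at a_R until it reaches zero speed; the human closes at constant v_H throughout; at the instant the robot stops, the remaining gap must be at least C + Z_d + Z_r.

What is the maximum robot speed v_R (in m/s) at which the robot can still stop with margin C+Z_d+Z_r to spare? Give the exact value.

at the boundary: (1/8)·v² + (1/2)·v + (-1281/800) = 0
  disc = (1/2)² − 4·(1/8)·(-1281/800) = 1681/1600 ; √disc = 41/40
  v_R = (−(1/2) + 41/40) / (2·(1/8)) = 21/10 m/s
check:
T_s = v_R/a_R = (21/10)/4 = 0.5250 s
robot in T_r: 2.1000·0.1000 = 0.2100 m
braking distance = 2.1000²/(2·4.0000) = 0.5513 m
human over T_r+T_s: 1.6000·(0.1000+0.5250) = 1.0000 m
residual clearance needed = 0.0400+0.0400+0.0200 = 0.1000 m
sum ≈ 0.2100+0.5513+1.0000+0.1000 ≈ 1.8613 m = S ✓

v_R_max = 21/10 m/s = 2.1000 m/s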